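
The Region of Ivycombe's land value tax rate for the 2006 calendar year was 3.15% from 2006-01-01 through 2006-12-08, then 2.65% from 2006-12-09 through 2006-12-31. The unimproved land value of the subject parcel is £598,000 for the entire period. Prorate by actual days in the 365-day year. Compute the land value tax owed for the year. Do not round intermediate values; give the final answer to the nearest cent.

£18,648.59

2006-01-01 to 2006-12-08: 342 days at 3.15% → £598,000 × 3.15% × 342/365 = £17,650.0110
2006-12-09 to 2006-12-31: 23 days at 2.65% → £598,000 × 2.65% × 23/365 = £998.5781
Total = £18,648.5890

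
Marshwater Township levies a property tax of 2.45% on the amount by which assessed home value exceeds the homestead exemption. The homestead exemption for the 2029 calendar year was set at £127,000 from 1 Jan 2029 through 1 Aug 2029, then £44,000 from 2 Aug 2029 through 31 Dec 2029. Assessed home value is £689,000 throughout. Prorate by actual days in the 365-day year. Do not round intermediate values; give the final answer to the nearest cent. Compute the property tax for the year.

1 Jan – 1 Aug 2029: 213 days, exemption £127,000 → (£689,000 − £127,000) × 2.45% × 213/365 = £8,035.0603
2 Aug – 31 Dec 2029: 152 days, exemption £44,000 → (£689,000 − £44,000) × 2.45% × 152/365 = £6,580.7671
Total = £14,615.8274

£14,615.83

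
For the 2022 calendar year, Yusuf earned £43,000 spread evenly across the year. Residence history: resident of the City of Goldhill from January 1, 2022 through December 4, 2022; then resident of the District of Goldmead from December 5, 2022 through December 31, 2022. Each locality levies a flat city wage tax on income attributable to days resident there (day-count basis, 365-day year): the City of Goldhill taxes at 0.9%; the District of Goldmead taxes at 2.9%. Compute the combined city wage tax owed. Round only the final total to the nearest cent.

The City of Goldhill, January 1 – December 4, 2022: 338 days → £43,000 × 0.9% × 338/365 = £358.3726
The District of Goldmead, December 5 – December 31, 2022: 27 days → £43,000 × 2.9% × 27/365 = £92.2438
Total = £450.6164

£450.62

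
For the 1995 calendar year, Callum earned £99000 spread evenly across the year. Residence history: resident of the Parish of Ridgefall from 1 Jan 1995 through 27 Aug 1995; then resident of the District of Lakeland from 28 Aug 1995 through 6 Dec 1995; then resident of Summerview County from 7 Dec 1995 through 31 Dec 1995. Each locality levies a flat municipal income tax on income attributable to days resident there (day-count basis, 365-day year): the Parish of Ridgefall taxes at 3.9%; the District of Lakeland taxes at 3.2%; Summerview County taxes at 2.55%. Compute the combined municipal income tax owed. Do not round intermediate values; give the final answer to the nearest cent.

£3577.70

The Parish of Ridgefall, 1 Jan – 27 Aug 1995: 239 days → £99000 × 3.9% × 239/365 = £2528.1616
The District of Lakeland, 28 Aug – 6 Dec 1995: 101 days → £99000 × 3.2% × 101/365 = £876.6247
Summerview County, 7 Dec – 31 Dec 1995: 25 days → £99000 × 2.55% × 25/365 = £172.9110
Total = £3577.6973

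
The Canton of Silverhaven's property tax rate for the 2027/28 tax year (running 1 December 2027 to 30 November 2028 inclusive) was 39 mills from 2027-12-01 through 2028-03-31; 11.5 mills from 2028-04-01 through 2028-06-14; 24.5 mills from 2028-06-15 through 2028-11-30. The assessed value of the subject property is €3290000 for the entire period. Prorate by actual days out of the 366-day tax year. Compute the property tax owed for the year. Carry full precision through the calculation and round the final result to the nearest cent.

2027-12-01 to 2028-03-31: 122 days at 39 mills → €3290000 × 3.9% × 122/366 = €42770.0000
2028-04-01 to 2028-06-14: 75 days at 11.5 mills → €3290000 × 1.15% × 75/366 = €7753.0738
2028-06-15 to 2028-11-30: 169 days at 24.5 mills → €3290000 × 2.45% × 169/366 = €37219.2486
Total = €87742.3224

€87742.32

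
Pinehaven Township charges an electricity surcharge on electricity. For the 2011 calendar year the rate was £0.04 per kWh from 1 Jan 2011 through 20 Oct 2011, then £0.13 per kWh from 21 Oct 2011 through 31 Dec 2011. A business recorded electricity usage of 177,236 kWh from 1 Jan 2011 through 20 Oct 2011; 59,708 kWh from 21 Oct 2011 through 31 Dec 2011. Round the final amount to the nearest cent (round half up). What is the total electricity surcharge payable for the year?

1 Jan – 20 Oct 2011: 177,236 kWh at £0.04/kWh → £7089.44
21 Oct – 31 Dec 2011: 59,708 kWh at £0.13/kWh → £7762.04

£14851.48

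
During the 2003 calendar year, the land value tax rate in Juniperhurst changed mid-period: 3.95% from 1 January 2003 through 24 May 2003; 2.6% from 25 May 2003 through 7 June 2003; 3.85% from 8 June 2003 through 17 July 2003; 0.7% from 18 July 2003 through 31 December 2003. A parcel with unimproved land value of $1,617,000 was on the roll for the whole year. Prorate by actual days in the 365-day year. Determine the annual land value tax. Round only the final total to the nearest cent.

$38,812.43

1 January – 24 May 2003: 144 days at 3.95% → $1,617,000 × 3.95% × 144/365 = $25,198.6192
25 May – 7 June 2003: 14 days at 2.6% → $1,617,000 × 2.6% × 14/365 = $1,612.5699
8 June – 17 July 2003: 40 days at 3.85% → $1,617,000 × 3.85% × 40/365 = $6,822.4110
18 July – 31 December 2003: 167 days at 0.7% → $1,617,000 × 0.7% × 167/365 = $5,178.8301
Total = $38,812.4301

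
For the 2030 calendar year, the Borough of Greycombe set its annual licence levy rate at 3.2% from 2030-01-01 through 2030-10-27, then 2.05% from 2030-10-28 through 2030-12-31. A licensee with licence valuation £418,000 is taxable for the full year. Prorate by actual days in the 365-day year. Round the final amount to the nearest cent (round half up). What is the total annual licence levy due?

2030-01-01 to 2030-10-27: 300 days at 3.2% → £418,000 × 3.2% × 300/365 = £10,993.9726
2030-10-28 to 2030-12-31: 65 days at 2.05% → £418,000 × 2.05% × 65/365 = £1,525.9863
Total = £12,519.9589

£12,519.96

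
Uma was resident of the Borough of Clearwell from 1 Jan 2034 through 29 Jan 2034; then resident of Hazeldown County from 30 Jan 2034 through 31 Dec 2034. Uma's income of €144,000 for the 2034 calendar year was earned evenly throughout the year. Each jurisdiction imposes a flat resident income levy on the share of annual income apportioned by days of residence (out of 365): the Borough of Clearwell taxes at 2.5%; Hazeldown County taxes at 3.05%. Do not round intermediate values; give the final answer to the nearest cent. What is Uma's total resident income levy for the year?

€4,329.07

The Borough of Clearwell, 1 Jan – 29 Jan 2034: 29 days → €144,000 × 2.5% × 29/365 = €286.0274
Hazeldown County, 30 Jan – 31 Dec 2034: 336 days → €144,000 × 3.05% × 336/365 = €4,043.0466
Total = €4,329.0740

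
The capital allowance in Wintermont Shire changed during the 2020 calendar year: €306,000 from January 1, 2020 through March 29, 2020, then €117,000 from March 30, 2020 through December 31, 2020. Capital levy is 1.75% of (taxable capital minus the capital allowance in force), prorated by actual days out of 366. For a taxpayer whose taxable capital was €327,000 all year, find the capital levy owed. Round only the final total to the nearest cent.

January 1 – March 29, 2020: 89 days, exemption €306,000 → (€327,000 − €306,000) × 1.75% × 89/366 = €89.3648
March 30 – December 31, 2020: 277 days, exemption €117,000 → (€327,000 − €117,000) × 1.75% × 277/366 = €2,781.3525
Total = €2,870.7172

€2,870.72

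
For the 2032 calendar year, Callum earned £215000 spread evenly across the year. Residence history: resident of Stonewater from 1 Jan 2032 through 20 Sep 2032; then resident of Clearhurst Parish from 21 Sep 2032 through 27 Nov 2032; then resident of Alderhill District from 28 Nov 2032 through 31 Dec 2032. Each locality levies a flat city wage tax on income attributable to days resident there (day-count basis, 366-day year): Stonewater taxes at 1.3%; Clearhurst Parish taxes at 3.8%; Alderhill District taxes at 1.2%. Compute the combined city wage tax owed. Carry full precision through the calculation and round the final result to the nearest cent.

Stonewater, 1 Jan – 20 Sep 2032: 264 days → £215000 × 1.3% × 264/366 = £2016.0656
Clearhurst Parish, 21 Sep – 27 Nov 2032: 68 days → £215000 × 3.8% × 68/366 = £1517.9235
Alderhill District, 28 Nov – 31 Dec 2032: 34 days → £215000 × 1.2% × 34/366 = £239.6721
Total = £3773.6612

£3773.66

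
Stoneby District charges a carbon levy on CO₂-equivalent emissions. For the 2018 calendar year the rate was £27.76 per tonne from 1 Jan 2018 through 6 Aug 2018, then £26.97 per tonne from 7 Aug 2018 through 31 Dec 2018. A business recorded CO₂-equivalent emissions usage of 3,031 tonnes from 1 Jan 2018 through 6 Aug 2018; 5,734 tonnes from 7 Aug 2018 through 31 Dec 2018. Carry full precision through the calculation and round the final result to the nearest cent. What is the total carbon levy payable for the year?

1 Jan – 6 Aug 2018: 3,031 tonnes at £27.76/tonne → £84,140.56
7 Aug – 31 Dec 2018: 5,734 tonnes at £26.97/tonne → £154,645.98

£238,786.54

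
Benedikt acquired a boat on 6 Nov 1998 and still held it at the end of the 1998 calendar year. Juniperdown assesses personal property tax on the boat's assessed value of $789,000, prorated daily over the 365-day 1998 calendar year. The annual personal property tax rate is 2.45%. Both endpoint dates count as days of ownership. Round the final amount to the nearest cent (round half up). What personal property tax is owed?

Days held (6 Nov – 31 Dec 1998): 56 out of 365
Tax = $789,000 × 2.45% × 56/365 = $2,965.7753

$2,965.78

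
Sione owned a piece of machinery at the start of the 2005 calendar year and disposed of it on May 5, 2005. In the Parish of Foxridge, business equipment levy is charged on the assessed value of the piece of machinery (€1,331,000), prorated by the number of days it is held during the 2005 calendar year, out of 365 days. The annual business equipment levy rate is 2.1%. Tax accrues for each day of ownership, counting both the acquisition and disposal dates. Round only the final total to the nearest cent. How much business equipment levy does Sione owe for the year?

€9,572.26

Days held (January 1 – May 5, 2005): 125 out of 365
Tax = €1,331,000 × 2.1% × 125/365 = €9,572.2603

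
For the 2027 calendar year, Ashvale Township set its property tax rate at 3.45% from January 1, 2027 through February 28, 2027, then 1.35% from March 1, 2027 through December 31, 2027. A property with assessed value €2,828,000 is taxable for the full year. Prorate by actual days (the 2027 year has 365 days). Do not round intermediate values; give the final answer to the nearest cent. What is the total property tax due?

January 1 – February 28, 2027: 59 days at 3.45% → €2,828,000 × 3.45% × 59/365 = €15,770.9425
March 1 – December 31, 2027: 306 days at 1.35% → €2,828,000 × 1.35% × 306/365 = €32,006.7616
Total = €47,777.7041

€47,777.70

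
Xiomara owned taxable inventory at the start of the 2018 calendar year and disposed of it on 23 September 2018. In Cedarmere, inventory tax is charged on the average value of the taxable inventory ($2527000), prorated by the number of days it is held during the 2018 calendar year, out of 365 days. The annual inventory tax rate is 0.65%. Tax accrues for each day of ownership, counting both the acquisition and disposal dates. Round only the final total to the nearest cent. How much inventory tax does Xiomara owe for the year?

Days held (1 January – 23 September 2018): 266 out of 365
Tax = $2527000 × 0.65% × 266/365 = $11970.3644

$11970.36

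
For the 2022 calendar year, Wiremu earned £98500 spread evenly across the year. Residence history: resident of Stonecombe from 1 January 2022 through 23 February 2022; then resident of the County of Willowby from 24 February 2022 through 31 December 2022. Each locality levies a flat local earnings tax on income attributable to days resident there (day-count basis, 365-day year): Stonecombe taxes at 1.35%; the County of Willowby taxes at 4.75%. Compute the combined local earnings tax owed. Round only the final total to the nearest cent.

Stonecombe, 1 January – 23 February 2022: 54 days → £98500 × 1.35% × 54/365 = £196.7301
The County of Willowby, 24 February – 31 December 2022: 311 days → £98500 × 4.75% × 311/365 = £3986.5514
Total = £4183.2815

£4183.28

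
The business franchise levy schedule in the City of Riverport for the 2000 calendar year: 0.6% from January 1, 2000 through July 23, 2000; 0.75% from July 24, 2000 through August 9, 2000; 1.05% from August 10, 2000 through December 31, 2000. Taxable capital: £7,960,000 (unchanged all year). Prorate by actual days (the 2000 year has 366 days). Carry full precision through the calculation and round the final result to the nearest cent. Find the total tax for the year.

£62,407.70

January 1 – July 23, 2000: 205 days at 0.6% → £7,960,000 × 0.6% × 205/366 = £26,750.8197
July 24 – August 9, 2000: 17 days at 0.75% → £7,960,000 × 0.75% × 17/366 = £2,772.9508
August 10 – December 31, 2000: 144 days at 1.05% → £7,960,000 × 1.05% × 144/366 = £32,883.9344
Total = £62,407.7049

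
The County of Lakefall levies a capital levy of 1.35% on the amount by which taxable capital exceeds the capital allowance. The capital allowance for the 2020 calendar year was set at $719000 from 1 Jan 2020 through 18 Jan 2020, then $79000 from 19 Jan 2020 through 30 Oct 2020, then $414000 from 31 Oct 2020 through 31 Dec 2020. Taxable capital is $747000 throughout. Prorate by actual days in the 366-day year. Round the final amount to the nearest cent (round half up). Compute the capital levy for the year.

$7826.98

1 Jan – 18 Jan 2020: 18 days, exemption $719000 → ($747000 − $719000) × 1.35% × 18/366 = $18.5902
19 Jan – 30 Oct 2020: 286 days, exemption $79000 → ($747000 − $79000) × 1.35% × 286/366 = $7046.8525
31 Oct – 31 Dec 2020: 62 days, exemption $414000 → ($747000 − $414000) × 1.35% × 62/366 = $761.5328
Total = $7826.9754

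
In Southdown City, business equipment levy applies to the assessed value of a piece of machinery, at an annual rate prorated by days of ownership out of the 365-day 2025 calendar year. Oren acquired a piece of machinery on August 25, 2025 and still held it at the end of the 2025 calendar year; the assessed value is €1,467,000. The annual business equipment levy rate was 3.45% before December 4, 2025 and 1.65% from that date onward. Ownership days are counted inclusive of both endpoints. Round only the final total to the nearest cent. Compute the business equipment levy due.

August 25 – December 3, 2025: 101 days at 3.45% → €1,467,000 × 3.45% × 101/365 = €14,004.8260
December 4 – December 31, 2025: 28 days at 1.65% → €1,467,000 × 1.65% × 28/365 = €1,856.8603
Total = €15,861.6863

€15,861.69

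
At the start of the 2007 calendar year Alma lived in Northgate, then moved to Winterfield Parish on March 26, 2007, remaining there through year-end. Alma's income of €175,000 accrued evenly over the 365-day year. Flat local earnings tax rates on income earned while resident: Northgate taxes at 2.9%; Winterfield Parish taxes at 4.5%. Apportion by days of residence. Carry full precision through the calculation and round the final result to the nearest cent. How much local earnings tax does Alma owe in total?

€7,230.62

Northgate, January 1 – March 25, 2007: 84 days → €175,000 × 2.9% × 84/365 = €1,167.9452
Winterfield Parish, March 26 – December 31, 2007: 281 days → €175,000 × 4.5% × 281/365 = €6,062.6712
Total = €7,230.6164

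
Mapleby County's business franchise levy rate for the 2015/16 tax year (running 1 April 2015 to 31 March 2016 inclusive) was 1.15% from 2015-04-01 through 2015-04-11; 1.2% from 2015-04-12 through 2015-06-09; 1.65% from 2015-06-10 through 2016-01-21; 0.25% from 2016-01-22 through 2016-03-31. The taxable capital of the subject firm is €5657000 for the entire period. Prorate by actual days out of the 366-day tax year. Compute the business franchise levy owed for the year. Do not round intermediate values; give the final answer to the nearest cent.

2015-04-01 to 2015-04-11: 11 days at 1.15% → €5657000 × 1.15% × 11/366 = €1955.2199
2015-04-12 to 2015-06-09: 59 days at 1.2% → €5657000 × 1.2% × 59/366 = €10943.0492
2015-06-10 to 2016-01-21: 226 days at 1.65% → €5657000 × 1.65% × 226/366 = €57636.4836
2016-01-22 to 2016-03-31: 70 days at 0.25% → €5657000 × 0.25% × 70/366 = €2704.8497
Total = €73239.6025

€73239.60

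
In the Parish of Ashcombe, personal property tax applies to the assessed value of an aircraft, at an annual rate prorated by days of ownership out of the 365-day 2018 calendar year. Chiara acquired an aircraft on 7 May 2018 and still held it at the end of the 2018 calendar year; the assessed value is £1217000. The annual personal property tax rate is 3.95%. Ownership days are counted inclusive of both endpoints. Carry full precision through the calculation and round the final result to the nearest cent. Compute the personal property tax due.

Days held (7 May – 31 December 2018): 239 out of 365
Tax = £1217000 × 3.95% × 239/365 = £31476.9548

£31476.95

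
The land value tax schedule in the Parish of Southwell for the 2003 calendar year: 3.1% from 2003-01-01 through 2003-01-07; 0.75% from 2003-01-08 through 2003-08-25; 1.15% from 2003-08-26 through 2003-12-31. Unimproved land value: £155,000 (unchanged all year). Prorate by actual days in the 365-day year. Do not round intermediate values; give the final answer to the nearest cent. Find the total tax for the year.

2003-01-01 to 2003-01-07: 7 days at 3.1% → £155,000 × 3.1% × 7/365 = £92.1507
2003-01-08 to 2003-08-25: 230 days at 0.75% → £155,000 × 0.75% × 230/365 = £732.5342
2003-08-26 to 2003-12-31: 128 days at 1.15% → £155,000 × 1.15% × 128/365 = £625.0959
Total = £1,449.7808

£1,449.78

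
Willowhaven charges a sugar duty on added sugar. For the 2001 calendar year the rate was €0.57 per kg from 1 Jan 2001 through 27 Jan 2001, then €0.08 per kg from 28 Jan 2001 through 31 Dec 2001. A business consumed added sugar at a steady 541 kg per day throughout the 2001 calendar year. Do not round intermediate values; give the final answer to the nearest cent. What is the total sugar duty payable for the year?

1 Jan – 27 Jan 2001: 27 days × 541 kg/day = 14,607 kg at €0.57/kg → €8,325.99
28 Jan – 31 Dec 2001: 338 days × 541 kg/day = 182,858 kg at €0.08/kg → €14,628.64

€22,954.63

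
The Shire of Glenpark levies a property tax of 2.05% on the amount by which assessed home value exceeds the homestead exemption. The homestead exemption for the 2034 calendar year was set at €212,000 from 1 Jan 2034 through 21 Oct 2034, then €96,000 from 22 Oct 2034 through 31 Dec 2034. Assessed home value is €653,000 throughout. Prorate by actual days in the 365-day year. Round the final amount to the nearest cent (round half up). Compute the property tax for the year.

€9,503.07

1 Jan – 21 Oct 2034: 294 days, exemption €212,000 → (€653,000 − €212,000) × 2.05% × 294/365 = €7,281.9370
22 Oct – 31 Dec 2034: 71 days, exemption €96,000 → (€653,000 − €96,000) × 2.05% × 71/365 = €2,221.1329
Total = €9,503.0699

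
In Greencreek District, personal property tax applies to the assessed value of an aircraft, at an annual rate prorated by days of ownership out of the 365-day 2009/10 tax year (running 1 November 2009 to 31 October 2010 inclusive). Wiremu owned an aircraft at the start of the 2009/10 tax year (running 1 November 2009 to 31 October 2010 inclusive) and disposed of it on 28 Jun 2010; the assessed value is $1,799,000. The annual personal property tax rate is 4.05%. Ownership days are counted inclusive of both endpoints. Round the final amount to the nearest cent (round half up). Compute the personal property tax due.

$47,907.62

Days held (1 Nov 2009 – 28 Jun 2010): 240 out of 365
Tax = $1,799,000 × 4.05% × 240/365 = $47,907.6164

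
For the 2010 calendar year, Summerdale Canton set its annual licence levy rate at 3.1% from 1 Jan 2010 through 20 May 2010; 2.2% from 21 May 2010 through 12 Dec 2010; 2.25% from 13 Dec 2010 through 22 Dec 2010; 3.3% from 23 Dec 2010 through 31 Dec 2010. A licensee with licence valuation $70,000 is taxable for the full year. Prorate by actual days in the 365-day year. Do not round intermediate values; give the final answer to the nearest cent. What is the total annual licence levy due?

$1,801.59

1 Jan – 20 May 2010: 140 days at 3.1% → $70,000 × 3.1% × 140/365 = $832.3288
21 May – 12 Dec 2010: 206 days at 2.2% → $70,000 × 2.2% × 206/365 = $869.1507
13 Dec – 22 Dec 2010: 10 days at 2.25% → $70,000 × 2.25% × 10/365 = $43.1507
23 Dec – 31 Dec 2010: 9 days at 3.3% → $70,000 × 3.3% × 9/365 = $56.9589
Total = $1,801.5890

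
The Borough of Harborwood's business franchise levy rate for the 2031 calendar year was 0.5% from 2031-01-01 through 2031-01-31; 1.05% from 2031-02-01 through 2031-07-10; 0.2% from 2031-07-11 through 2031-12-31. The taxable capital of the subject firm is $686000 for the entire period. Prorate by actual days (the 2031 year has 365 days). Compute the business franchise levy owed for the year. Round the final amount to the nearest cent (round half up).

2031-01-01 to 2031-01-31: 31 days at 0.5% → $686000 × 0.5% × 31/365 = $291.3151
2031-02-01 to 2031-07-10: 160 days at 1.05% → $686000 × 1.05% × 160/365 = $3157.4795
2031-07-11 to 2031-12-31: 174 days at 0.2% → $686000 × 0.2% × 174/365 = $654.0493
Total = $4102.8438

$4102.84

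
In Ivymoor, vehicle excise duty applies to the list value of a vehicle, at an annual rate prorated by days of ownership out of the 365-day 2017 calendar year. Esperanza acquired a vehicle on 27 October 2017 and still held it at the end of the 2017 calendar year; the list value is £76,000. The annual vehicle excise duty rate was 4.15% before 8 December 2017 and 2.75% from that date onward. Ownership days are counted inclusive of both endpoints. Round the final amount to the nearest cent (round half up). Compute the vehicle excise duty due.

27 October – 7 December 2017: 42 days at 4.15% → £76,000 × 4.15% × 42/365 = £362.9260
8 December – 31 December 2017: 24 days at 2.75% → £76,000 × 2.75% × 24/365 = £137.4247
Total = £500.3507

£500.35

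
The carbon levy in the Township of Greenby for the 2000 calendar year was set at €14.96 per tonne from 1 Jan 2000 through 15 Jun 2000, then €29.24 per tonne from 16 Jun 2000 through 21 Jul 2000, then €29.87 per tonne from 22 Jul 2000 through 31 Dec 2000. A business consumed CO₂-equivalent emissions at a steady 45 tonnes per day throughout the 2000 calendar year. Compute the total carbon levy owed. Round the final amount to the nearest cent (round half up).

1 Jan – 15 Jun 2000: 167 days × 45 tonnes/day = 7,515 tonnes at €14.96/tonne → €112,424.40
16 Jun – 21 Jul 2000: 36 days × 45 tonnes/day = 1,620 tonnes at €29.24/tonne → €47,368.80
22 Jul – 31 Dec 2000: 163 days × 45 tonnes/day = 7,335 tonnes at €29.87/tonne → €219,096.45

€378,889.65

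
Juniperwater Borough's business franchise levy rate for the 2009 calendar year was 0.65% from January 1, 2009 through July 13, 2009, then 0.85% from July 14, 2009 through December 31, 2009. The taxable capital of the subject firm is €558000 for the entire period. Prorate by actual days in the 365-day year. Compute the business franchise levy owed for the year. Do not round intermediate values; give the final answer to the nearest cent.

January 1 – July 13, 2009: 194 days at 0.65% → €558000 × 0.65% × 194/365 = €1927.7753
July 14 – December 31, 2009: 171 days at 0.85% → €558000 × 0.85% × 171/365 = €2222.0630
Total = €4149.8384

€4149.84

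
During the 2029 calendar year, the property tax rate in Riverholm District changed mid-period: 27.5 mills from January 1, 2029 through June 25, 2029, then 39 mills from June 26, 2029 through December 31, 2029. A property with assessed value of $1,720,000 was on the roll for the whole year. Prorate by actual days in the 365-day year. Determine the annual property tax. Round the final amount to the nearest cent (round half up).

$57,542.25

January 1 – June 25, 2029: 176 days at 27.5 mills → $1,720,000 × 2.75% × 176/365 = $22,807.6712
June 26 – December 31, 2029: 189 days at 39 mills → $1,720,000 × 3.9% × 189/365 = $34,734.5753
Total = $57,542.2466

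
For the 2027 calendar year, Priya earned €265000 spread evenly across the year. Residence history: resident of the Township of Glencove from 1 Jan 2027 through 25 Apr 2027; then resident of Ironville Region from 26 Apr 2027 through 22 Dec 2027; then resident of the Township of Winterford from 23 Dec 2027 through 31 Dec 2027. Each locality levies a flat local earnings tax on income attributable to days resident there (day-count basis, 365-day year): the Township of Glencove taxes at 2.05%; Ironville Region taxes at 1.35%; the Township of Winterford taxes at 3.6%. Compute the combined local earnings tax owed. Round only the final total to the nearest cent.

€4308.97

The Township of Glencove, 1 Jan – 25 Apr 2027: 115 days → €265000 × 2.05% × 115/365 = €1711.6096
Ironville Region, 26 Apr – 22 Dec 2027: 241 days → €265000 × 1.35% × 241/365 = €2362.1301
The Township of Winterford, 23 Dec – 31 Dec 2027: 9 days → €265000 × 3.6% × 9/365 = €235.2329
Total = €4308.9726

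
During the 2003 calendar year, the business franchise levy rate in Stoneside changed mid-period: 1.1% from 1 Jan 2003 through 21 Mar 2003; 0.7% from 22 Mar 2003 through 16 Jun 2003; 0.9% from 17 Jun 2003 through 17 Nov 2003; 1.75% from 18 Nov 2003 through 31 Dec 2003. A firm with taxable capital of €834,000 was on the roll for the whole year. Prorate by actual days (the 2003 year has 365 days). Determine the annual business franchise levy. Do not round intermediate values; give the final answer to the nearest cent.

€8,328.58

1 Jan – 21 Mar 2003: 80 days at 1.1% → €834,000 × 1.1% × 80/365 = €2,010.7397
22 Mar – 16 Jun 2003: 87 days at 0.7% → €834,000 × 0.7% × 87/365 = €1,391.5233
17 Jun – 17 Nov 2003: 154 days at 0.9% → €834,000 × 0.9% × 154/365 = €3,166.9151
18 Nov – 31 Dec 2003: 44 days at 1.75% → €834,000 × 1.75% × 44/365 = €1,759.3973
Total = €8,328.5753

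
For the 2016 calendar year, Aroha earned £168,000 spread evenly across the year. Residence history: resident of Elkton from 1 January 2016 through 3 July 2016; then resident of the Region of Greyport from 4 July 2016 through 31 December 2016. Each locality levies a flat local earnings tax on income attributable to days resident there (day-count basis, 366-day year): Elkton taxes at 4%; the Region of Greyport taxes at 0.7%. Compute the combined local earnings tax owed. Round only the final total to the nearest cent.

£3,978.30

Elkton, 1 January – 3 July 2016: 185 days → £168,000 × 4% × 185/366 = £3,396.7213
The Region of Greyport, 4 July – 31 December 2016: 181 days → £168,000 × 0.7% × 181/366 = £581.5738
Total = £3,978.2951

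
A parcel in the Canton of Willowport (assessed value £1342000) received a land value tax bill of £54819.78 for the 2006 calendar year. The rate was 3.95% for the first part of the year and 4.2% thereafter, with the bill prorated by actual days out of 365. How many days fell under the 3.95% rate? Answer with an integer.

Let d = days at the first rate; then 365 − d days at the second rate.
£1342000 × [3.95%·d + 4.2%·(365−d)] / 365 = £54819.78
Solving gives d = 168, so the new rate took effect on 18 Jun 2006.

168 days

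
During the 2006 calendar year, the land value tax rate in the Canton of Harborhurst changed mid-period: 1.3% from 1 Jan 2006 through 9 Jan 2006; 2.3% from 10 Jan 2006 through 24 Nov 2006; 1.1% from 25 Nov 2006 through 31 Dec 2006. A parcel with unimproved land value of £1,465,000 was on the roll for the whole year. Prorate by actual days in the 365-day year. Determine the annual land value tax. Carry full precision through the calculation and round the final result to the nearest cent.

1 Jan – 9 Jan 2006: 9 days at 1.3% → £1,465,000 × 1.3% × 9/365 = £469.6027
10 Jan – 24 Nov 2006: 319 days at 2.3% → £1,465,000 × 2.3% × 319/365 = £29,448.5068
25 Nov – 31 Dec 2006: 37 days at 1.1% → £1,465,000 × 1.1% × 37/365 = £1,633.5753
Total = £31,551.6849

£31,551.68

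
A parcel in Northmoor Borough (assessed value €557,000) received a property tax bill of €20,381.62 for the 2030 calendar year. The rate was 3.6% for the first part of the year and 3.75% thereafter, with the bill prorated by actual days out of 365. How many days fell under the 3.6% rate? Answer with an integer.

Let d = days at the first rate; then 365 − d days at the second rate.
€557,000 × [3.6%·d + 3.75%·(365−d)] / 365 = €20,381.62
Solving gives d = 221, so the new rate took effect on August 10, 2030.

221 days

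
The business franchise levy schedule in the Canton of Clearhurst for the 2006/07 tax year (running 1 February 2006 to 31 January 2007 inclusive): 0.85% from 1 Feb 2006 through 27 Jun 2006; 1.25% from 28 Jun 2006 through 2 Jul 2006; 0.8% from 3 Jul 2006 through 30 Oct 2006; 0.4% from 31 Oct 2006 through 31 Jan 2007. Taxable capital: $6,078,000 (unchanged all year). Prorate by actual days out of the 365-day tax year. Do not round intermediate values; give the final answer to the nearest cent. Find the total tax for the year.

1 Feb – 27 Jun 2006: 147 days at 0.85% → $6,078,000 × 0.85% × 147/365 = $20,806.7425
28 Jun – 2 Jul 2006: 5 days at 1.25% → $6,078,000 × 1.25% × 5/365 = $1,040.7534
3 Jul – 30 Oct 2006: 120 days at 0.8% → $6,078,000 × 0.8% × 120/365 = $15,985.9726
31 Oct 2006 – 31 Jan 2007: 93 days at 0.4% → $6,078,000 × 0.4% × 93/365 = $6,194.5644
Total = $44,028.0329

$44,028.03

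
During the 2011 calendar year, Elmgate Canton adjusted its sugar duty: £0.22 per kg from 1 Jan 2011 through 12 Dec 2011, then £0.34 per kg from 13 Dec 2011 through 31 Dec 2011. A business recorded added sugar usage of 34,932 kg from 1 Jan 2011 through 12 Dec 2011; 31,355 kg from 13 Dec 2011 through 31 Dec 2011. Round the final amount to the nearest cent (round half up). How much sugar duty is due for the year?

£18,345.74

1 Jan – 12 Dec 2011: 34,932 kg at £0.22/kg → £7,685.04
13 Dec – 31 Dec 2011: 31,355 kg at £0.34/kg → £10,660.70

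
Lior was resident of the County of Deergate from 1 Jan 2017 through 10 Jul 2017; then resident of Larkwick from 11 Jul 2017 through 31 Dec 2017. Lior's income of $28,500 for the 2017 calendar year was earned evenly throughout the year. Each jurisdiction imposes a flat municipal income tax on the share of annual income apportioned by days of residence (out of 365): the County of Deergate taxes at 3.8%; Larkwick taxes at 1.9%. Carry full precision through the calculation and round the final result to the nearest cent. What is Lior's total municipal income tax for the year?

$824.86

The County of Deergate, 1 Jan – 10 Jul 2017: 191 days → $28,500 × 3.8% × 191/365 = $566.7205
Larkwick, 11 Jul – 31 Dec 2017: 174 days → $28,500 × 1.9% × 174/365 = $258.1397
Total = $824.8603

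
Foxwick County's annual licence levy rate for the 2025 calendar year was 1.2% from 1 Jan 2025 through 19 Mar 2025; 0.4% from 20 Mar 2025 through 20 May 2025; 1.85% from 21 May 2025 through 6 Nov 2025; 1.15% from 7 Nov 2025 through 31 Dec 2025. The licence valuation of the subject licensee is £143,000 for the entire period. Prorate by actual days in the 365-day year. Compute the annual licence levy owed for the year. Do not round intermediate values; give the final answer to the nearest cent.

£1,943.82

1 Jan – 19 Mar 2025: 78 days at 1.2% → £143,000 × 1.2% × 78/365 = £366.7068
20 Mar – 20 May 2025: 62 days at 0.4% → £143,000 × 0.4% × 62/365 = £97.1616
21 May – 6 Nov 2025: 170 days at 1.85% → £143,000 × 1.85% × 170/365 = £1,232.1507
7 Nov – 31 Dec 2025: 55 days at 1.15% → £143,000 × 1.15% × 55/365 = £247.8014
Total = £1,943.8205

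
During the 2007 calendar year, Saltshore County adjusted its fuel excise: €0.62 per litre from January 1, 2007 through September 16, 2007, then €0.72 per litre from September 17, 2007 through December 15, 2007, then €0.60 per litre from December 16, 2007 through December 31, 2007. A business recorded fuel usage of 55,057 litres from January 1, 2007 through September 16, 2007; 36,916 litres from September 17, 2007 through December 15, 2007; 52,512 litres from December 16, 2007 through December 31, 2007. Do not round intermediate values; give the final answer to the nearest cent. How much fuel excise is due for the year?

January 1 – September 16, 2007: 55,057 litres at €0.62/litre → €34,135.34
September 17 – December 15, 2007: 36,916 litres at €0.72/litre → €26,579.52
December 16 – December 31, 2007: 52,512 litres at €0.60/litre → €31,507.20

€92,222.06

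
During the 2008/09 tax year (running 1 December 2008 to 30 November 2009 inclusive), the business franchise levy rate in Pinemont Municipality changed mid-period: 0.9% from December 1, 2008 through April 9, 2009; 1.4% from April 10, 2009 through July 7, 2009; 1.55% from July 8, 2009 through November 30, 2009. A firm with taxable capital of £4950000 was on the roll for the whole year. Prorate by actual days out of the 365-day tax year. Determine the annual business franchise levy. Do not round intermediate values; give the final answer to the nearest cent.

£63454.93

December 1, 2008 – April 9, 2009: 130 days at 0.9% → £4950000 × 0.9% × 130/365 = £15867.1233
April 10 – July 7, 2009: 89 days at 1.4% → £4950000 × 1.4% × 89/365 = £16897.8082
July 8 – November 30, 2009: 146 days at 1.55% → £4950000 × 1.55% × 146/365 = £30690.0000
Total = £63454.9315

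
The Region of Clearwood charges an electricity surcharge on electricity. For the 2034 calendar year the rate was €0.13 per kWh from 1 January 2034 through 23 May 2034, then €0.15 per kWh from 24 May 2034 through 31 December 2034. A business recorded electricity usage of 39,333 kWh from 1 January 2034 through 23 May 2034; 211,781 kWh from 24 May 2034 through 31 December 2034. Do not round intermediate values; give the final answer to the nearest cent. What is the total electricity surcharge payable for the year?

1 January – 23 May 2034: 39,333 kWh at €0.13/kWh → €5113.29
24 May – 31 December 2034: 211,781 kWh at €0.15/kWh → €31767.15

€36880.44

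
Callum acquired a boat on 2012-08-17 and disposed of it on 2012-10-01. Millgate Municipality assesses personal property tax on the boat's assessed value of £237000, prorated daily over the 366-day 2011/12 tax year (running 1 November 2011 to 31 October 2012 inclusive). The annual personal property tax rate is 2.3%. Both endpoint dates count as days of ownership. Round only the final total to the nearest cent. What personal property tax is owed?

£685.10

Days held (2012-08-17 to 2012-10-01): 46 out of 366
Tax = £237000 × 2.3% × 46/366 = £685.0984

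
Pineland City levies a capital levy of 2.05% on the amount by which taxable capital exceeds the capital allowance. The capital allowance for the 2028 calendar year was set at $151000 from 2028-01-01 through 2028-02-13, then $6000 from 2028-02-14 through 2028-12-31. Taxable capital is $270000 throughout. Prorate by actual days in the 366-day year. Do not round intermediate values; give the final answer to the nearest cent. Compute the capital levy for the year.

$5054.65

2028-01-01 to 2028-02-13: 44 days, exemption $151000 → ($270000 − $151000) × 2.05% × 44/366 = $293.2732
2028-02-14 to 2028-12-31: 322 days, exemption $6000 → ($270000 − $6000) × 2.05% × 322/366 = $4761.3770
Total = $5054.6503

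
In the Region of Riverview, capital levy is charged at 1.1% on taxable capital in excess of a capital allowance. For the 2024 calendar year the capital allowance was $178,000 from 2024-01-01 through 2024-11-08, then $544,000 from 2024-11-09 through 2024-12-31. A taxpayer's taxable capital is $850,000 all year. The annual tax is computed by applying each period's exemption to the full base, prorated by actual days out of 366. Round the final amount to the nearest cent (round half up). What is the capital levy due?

$6,809.00

2024-01-01 to 2024-11-08: 313 days, exemption $178,000 → ($850,000 − $178,000) × 1.1% × 313/366 = $6,321.5738
2024-11-09 to 2024-12-31: 53 days, exemption $544,000 → ($850,000 − $544,000) × 1.1% × 53/366 = $487.4262
Total = $6,809.0000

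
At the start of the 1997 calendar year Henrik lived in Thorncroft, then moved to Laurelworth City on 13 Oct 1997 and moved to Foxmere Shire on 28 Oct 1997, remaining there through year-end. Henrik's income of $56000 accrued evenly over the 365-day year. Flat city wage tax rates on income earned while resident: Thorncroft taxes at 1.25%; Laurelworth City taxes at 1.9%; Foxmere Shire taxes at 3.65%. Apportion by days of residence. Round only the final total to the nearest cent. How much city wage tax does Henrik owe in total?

Thorncroft, 1 Jan – 12 Oct 1997: 285 days → $56000 × 1.25% × 285/365 = $546.5753
Laurelworth City, 13 Oct – 27 Oct 1997: 15 days → $56000 × 1.9% × 15/365 = $43.7260
Foxmere Shire, 28 Oct – 31 Dec 1997: 65 days → $56000 × 3.65% × 65/365 = $364.0000
Total = $954.3014

$954.30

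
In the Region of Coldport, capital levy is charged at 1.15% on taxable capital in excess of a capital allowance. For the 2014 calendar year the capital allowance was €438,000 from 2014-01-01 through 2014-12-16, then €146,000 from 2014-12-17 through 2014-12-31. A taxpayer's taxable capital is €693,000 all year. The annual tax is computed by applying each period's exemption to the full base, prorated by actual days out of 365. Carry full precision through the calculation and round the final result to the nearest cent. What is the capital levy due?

€3,070.50

2014-01-01 to 2014-12-16: 350 days, exemption €438,000 → (€693,000 − €438,000) × 1.15% × 350/365 = €2,811.9863
2014-12-17 to 2014-12-31: 15 days, exemption €146,000 → (€693,000 − €146,000) × 1.15% × 15/365 = €258.5137
Total = €3,070.5000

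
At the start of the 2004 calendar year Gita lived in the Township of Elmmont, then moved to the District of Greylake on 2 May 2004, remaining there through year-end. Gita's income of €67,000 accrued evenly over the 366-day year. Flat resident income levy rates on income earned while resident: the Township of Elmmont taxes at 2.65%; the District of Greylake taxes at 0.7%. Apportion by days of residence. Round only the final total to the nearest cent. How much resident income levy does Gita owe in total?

€904.50

The Township of Elmmont, 1 Jan – 1 May 2004: 122 days → €67,000 × 2.65% × 122/366 = €591.8333
The District of Greylake, 2 May – 31 Dec 2004: 244 days → €67,000 × 0.7% × 244/366 = €312.6667
Total = €904.5000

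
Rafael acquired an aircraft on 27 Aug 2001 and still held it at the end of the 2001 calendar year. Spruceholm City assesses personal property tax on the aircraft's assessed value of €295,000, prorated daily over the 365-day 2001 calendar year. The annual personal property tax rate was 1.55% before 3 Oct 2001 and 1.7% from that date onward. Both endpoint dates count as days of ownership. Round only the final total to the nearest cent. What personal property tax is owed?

€1,700.09

27 Aug – 2 Oct 2001: 37 days at 1.55% → €295,000 × 1.55% × 37/365 = €463.5137
3 Oct – 31 Dec 2001: 90 days at 1.7% → €295,000 × 1.7% × 90/365 = €1,236.5753
Total = €1,700.0890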